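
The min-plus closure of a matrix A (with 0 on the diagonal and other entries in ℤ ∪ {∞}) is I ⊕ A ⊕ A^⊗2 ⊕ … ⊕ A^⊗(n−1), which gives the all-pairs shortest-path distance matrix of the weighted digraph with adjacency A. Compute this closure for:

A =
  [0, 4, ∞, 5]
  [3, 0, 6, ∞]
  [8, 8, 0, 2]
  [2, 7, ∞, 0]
Closure =
  [0, 4, 10, 5]
  [3, 0, 6, 8]
  [4, 8, 0, 2]
  [2, 6, 12, 0]

This is the Floyd-Warshall all-pairs shortest-path computation. For each intermediate vertex k = 0, 1, …, 3, update dist[i][j] ← min(dist[i][j], dist[i][k] + dist[k][j]). The final matrix gives, for each (i, j), the minimum total weight of any directed path from i to j (possibly empty when i = j).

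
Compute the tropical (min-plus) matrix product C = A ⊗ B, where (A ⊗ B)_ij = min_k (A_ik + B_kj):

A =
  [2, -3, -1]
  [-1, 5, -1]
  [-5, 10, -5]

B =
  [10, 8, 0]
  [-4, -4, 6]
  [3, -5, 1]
A ⊗ B =
  [-7, -7, 0]
  [1, -6, -1]
  [-2, -10, -5]

Apply the min-plus product entry-by-entry:
  C[0][0] = min over k of (A[0][0] + B[0][0] = 2 + 10 = 12, A[0][1] + B[1][0] = -3 + -4 = -7, A[0][2] + B[2][0] = -1 + 3 = 2) = -7 (attained at k = 1)
  C[0][1] = min over k of (A[0][0] + B[0][1] = 2 + 8 = 10, A[0][1] + B[1][1] = -3 + -4 = -7, A[0][2] + B[2][1] = -1 + -5 = -6) = -7 (attained at k = 1)
  C[0][2] = min over k of (A[0][0] + B[0][2] = 2 + 0 = 2, A[0][1] + B[1][2] = -3 + 6 = 3, A[0][2] + B[2][2] = -1 + 1 = 0) = 0 (attained at k = 2)
  C[1][0] = min over k of (A[1][0] + B[0][0] = -1 + 10 = 9, A[1][1] + B[1][0] = 5 + -4 = 1, A[1][2] + B[2][0] = -1 + 3 = 2) = 1 (attained at k = 1)
  C[1][1] = min over k of (A[1][0] + B[0][1] = -1 + 8 = 7, A[1][1] + B[1][1] = 5 + -4 = 1, A[1][2] + B[2][1] = -1 + -5 = -6) = -6 (attained at k = 2)
  C[1][2] = min over k of (A[1][0] + B[0][2] = -1 + 0 = -1, A[1][1] + B[1][2] = 5 + 6 = 11, A[1][2] + B[2][2] = -1 + 1 = 0) = -1 (attained at k = 0)
  C[2][0] = min over k of (A[2][0] + B[0][0] = -5 + 10 = 5, A[2][1] + B[1][0] = 10 + -4 = 6, A[2][2] + B[2][0] = -5 + 3 = -2) = -2 (attained at k = 2)
  C[2][1] = min over k of (A[2][0] + B[0][1] = -5 + 8 = 3, A[2][1] + B[1][1] = 10 + -4 = 6, A[2][2] + B[2][1] = -5 + -5 = -10) = -10 (attained at k = 2)
  C[2][2] = min over k of (A[2][0] + B[0][2] = -5 + 0 = -5, A[2][1] + B[1][2] = 10 + 6 = 16, A[2][2] + B[2][2] = -5 + 1 = -4) = -5 (attained at k = 0)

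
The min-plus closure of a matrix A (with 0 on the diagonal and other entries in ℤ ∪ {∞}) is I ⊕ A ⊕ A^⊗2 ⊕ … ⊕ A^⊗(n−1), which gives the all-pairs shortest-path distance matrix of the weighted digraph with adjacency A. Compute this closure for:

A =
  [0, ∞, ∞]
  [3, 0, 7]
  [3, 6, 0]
Closure =
  [0, ∞, ∞]
  [3, 0, 7]
  [3, 6, 0]

This is the Floyd-Warshall all-pairs shortest-path computation. For each intermediate vertex k = 0, 1, …, 2, update dist[i][j] ← min(dist[i][j], dist[i][k] + dist[k][j]). The final matrix gives, for each (i, j), the minimum total weight of any directed path from i to j (possibly empty when i = j).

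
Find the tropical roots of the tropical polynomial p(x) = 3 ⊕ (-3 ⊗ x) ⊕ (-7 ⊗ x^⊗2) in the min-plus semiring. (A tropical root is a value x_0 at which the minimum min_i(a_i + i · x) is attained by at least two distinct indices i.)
Roots: {4, 6}

Each tropical root is a break point of the lower envelope of the lines y = a_i + i · x (there are 3 lines, with slopes 0, 1, ..., 2). Only the lines that attain the minimum somewhere contribute to roots; other lines are dominated. Here the surviving (envelope) indices are i = 2, i = 1, i = 0.
Intersections between consecutive envelope lines give the roots: for adjacent envelope indices i < j the intersection is x = (a_i − a_j) / (j − i). Reading off the sorted break points: {4, 6}.
Verification: at each break x_0, at least two indices attain the minimum of min_i(a_i + i · x_0).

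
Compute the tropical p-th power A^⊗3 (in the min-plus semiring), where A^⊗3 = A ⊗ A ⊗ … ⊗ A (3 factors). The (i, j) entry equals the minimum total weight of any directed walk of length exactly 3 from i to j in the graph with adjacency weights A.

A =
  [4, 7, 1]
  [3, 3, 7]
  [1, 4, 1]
A^⊗3 =
  [3, 6, 3]
  [5, 8, 5]
  [3, 6, 3]

Each entry (A^⊗3)_ij equals the minimum over all length-3 walks i = v_0 → v_1 → … → v_3 = j of Σ_t A[v_t][v_{t+1}]. For example, for (i, j) = (0, 2) we minimise over 9 possible intermediate vertex sequences; the minimum is 3, attained along the walk 0 → 2 → 0 → 2.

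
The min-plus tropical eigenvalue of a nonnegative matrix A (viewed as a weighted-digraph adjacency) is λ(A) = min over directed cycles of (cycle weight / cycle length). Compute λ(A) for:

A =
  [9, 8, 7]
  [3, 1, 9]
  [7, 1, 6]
λ(A) = 1

Enumerate directed cycles and compute their means (weight / length). Sample:
  cycle 0 → 0: weight = 9, length = 1, mean = 9/1 ≈ 9.000
  cycle 1 → 1: weight = 1, length = 1, mean = 1/1 ≈ 1.000
  cycle 2 → 2: weight = 6, length = 1, mean = 6/1 ≈ 6.000
  cycle 0 → 1 → 0: weight = 11, length = 2, mean = 11/2 ≈ 5.500
  cycle 0 → 2 → 0: weight = 14, length = 2, mean = 14/2 ≈ 7.000
  cycle 1 → 0 → 1: weight = 11, length = 2, mean = 11/2 ≈ 5.500
Minimum mean = 1.000, attained e.g. along the cycle 1 → 1 with weight 1 and length 1. So λ(A) = 1/1 = 1.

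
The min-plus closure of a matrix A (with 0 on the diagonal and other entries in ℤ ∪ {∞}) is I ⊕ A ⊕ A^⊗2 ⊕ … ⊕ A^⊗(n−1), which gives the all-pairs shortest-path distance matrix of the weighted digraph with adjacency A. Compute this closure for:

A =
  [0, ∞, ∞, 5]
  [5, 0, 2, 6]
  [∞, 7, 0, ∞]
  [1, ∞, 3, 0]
Closure =
  [0, 15, 8, 5]
  [5, 0, 2, 6]
  [12, 7, 0, 13]
  [1, 10, 3, 0]

This is the Floyd-Warshall all-pairs shortest-path computation. For each intermediate vertex k = 0, 1, …, 3, update dist[i][j] ← min(dist[i][j], dist[i][k] + dist[k][j]). The final matrix gives, for each (i, j), the minimum total weight of any directed path from i to j (possibly empty when i = j).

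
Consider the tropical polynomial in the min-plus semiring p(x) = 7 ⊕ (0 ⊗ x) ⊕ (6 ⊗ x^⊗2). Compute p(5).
p(5) = 5

A tropical monomial a ⊗ x^⊗i evaluates to a + i · x. Evaluating each term at x = 5:
  Term 0 contributes 7 + 0 · 5 = 7
  Term 1 contributes 0 + 1 · 5 = 5
  Term 2 contributes 6 + 2 · 5 = 16
p(5) = ⊕ of these = min[7, 5, 16] = 5.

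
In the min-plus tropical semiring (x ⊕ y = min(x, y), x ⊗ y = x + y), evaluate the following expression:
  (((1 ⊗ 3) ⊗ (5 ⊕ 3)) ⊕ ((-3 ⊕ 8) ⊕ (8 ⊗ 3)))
(((1 ⊗ 3) ⊗ (5 ⊕ 3)) ⊕ ((-3 ⊕ 8) ⊕ (8 ⊗ 3))) = -3

Expand innermost to outermost. Recall ⊕ takes the minimum of its arguments and ⊗ takes their sum. Working out the expression (((1 ⊗ 3) ⊗ (5 ⊕ 3)) ⊕ ((-3 ⊕ 8) ⊕ (8 ⊗ 3))) gives -3.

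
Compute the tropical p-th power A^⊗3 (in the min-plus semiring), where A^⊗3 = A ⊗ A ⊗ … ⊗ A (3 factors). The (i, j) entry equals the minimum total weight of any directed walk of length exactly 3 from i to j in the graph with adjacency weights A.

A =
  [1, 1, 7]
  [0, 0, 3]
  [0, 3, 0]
A^⊗3 =
  [1, 1, 4]
  [0, 0, 3]
  [0, 1, 0]

Each entry (A^⊗3)_ij equals the minimum over all length-3 walks i = v_0 → v_1 → … → v_3 = j of Σ_t A[v_t][v_{t+1}]. For example, for (i, j) = (0, 2) we minimise over 9 possible intermediate vertex sequences; the minimum is 4, attained along the walk 0 → 1 → 1 → 2.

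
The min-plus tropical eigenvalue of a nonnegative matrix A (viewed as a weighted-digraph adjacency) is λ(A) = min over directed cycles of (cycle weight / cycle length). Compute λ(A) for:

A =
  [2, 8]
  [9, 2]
λ(A) = 2

Enumerate directed cycles and compute their means (weight / length). Sample:
  cycle 0 → 0: weight = 2, length = 1, mean = 2/1 ≈ 2.000
  cycle 1 → 1: weight = 2, length = 1, mean = 2/1 ≈ 2.000
  cycle 0 → 1 → 0: weight = 17, length = 2, mean = 17/2 ≈ 8.500
  cycle 1 → 0 → 1: weight = 17, length = 2, mean = 17/2 ≈ 8.500
Minimum mean = 2.000, attained e.g. along the cycle 0 → 0 with weight 2 and length 1. So λ(A) = 2/1 = 2.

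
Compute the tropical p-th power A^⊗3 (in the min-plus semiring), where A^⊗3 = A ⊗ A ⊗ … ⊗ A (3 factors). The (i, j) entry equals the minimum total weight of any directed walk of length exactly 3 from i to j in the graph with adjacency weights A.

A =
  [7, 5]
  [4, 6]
A^⊗3 =
  [15, 14]
  [13, 15]

Each entry (A^⊗3)_ij equals the minimum over all length-3 walks i = v_0 → v_1 → … → v_3 = j of Σ_t A[v_t][v_{t+1}]. For example, for (i, j) = (0, 1) we minimise over 4 possible intermediate vertex sequences; the minimum is 14, attained along the walk 0 → 1 → 0 → 1.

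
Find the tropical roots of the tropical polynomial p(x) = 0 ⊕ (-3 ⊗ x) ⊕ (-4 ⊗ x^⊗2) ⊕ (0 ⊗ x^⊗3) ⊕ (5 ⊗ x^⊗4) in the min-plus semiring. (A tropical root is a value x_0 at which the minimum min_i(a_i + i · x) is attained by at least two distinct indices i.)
Roots: {-5, -4, 1, 3}

Each tropical root is a break point of the lower envelope of the lines y = a_i + i · x (there are 5 lines, with slopes 0, 1, ..., 4). Only the lines that attain the minimum somewhere contribute to roots; other lines are dominated. Here the surviving (envelope) indices are i = 4, i = 3, i = 2, i = 1, i = 0.
Intersections between consecutive envelope lines give the roots: for adjacent envelope indices i < j the intersection is x = (a_i − a_j) / (j − i). Reading off the sorted break points: {-5, -4, 1, 3}.
Verification: at each break x_0, at least two indices attain the minimum of min_i(a_i + i · x_0).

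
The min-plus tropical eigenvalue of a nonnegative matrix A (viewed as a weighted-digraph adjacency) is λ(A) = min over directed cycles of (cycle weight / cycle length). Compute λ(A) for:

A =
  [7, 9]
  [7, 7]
λ(A) = 7

Enumerate directed cycles and compute their means (weight / length). Sample:
  cycle 0 → 0: weight = 7, length = 1, mean = 7/1 ≈ 7.000
  cycle 1 → 1: weight = 7, length = 1, mean = 7/1 ≈ 7.000
  cycle 0 → 1 → 0: weight = 16, length = 2, mean = 16/2 ≈ 8.000
  cycle 1 → 0 → 1: weight = 16, length = 2, mean = 16/2 ≈ 8.000
Minimum mean = 7.000, attained e.g. along the cycle 0 → 0 with weight 7 and length 1. So λ(A) = 7/1 = 7.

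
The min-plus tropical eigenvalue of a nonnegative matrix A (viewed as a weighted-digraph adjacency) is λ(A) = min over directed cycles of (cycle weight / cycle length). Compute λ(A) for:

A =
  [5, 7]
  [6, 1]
λ(A) = 1

Enumerate directed cycles and compute their means (weight / length). Sample:
  cycle 0 → 0: weight = 5, length = 1, mean = 5/1 ≈ 5.000
  cycle 1 → 1: weight = 1, length = 1, mean = 1/1 ≈ 1.000
  cycle 0 → 1 → 0: weight = 13, length = 2, mean = 13/2 ≈ 6.500
  cycle 1 → 0 → 1: weight = 13, length = 2, mean = 13/2 ≈ 6.500
Minimum mean = 1.000, attained e.g. along the cycle 1 → 1 with weight 1 and length 1. So λ(A) = 1/1 = 1.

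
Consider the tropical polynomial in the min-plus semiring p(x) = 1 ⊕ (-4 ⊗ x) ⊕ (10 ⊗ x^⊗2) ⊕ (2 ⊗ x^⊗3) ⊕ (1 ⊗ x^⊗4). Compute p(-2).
p(-2) = -7

A tropical monomial a ⊗ x^⊗i evaluates to a + i · x. Evaluating each term at x = -2:
  Term 0 contributes 1 + 0 · -2 = 1
  Term 1 contributes -4 + 1 · -2 = -6
  Term 2 contributes 10 + 2 · -2 = 6
  Term 3 contributes 2 + 3 · -2 = -4
  Term 4 contributes 1 + 4 · -2 = -7
p(-2) = ⊕ of these = min[1, -6, 6, -4, -7] = -7.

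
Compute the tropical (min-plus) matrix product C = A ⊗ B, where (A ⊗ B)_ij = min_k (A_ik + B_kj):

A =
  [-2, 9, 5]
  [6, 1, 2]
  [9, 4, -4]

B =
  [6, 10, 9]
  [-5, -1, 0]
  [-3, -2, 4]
A ⊗ B =
  [2, 3, 7]
  [-4, 0, 1]
  [-7, -6, 0]

Apply the min-plus product entry-by-entry:
  C[0][0] = min over k of (A[0][0] + B[0][0] = -2 + 6 = 4, A[0][1] + B[1][0] = 9 + -5 = 4, A[0][2] + B[2][0] = 5 + -3 = 2) = 2 (attained at k = 2)
  C[0][1] = min over k of (A[0][0] + B[0][1] = -2 + 10 = 8, A[0][1] + B[1][1] = 9 + -1 = 8, A[0][2] + B[2][1] = 5 + -2 = 3) = 3 (attained at k = 2)
  C[0][2] = min over k of (A[0][0] + B[0][2] = -2 + 9 = 7, A[0][1] + B[1][2] = 9 + 0 = 9, A[0][2] + B[2][2] = 5 + 4 = 9) = 7 (attained at k = 0)
  C[1][0] = min over k of (A[1][0] + B[0][0] = 6 + 6 = 12, A[1][1] + B[1][0] = 1 + -5 = -4, A[1][2] + B[2][0] = 2 + -3 = -1) = -4 (attained at k = 1)
  C[1][1] = min over k of (A[1][0] + B[0][1] = 6 + 10 = 16, A[1][1] + B[1][1] = 1 + -1 = 0, A[1][2] + B[2][1] = 2 + -2 = 0) = 0 (attained at k = 1)
  C[1][2] = min over k of (A[1][0] + B[0][2] = 6 + 9 = 15, A[1][1] + B[1][2] = 1 + 0 = 1, A[1][2] + B[2][2] = 2 + 4 = 6) = 1 (attained at k = 1)
  C[2][0] = min over k of (A[2][0] + B[0][0] = 9 + 6 = 15, A[2][1] + B[1][0] = 4 + -5 = -1, A[2][2] + B[2][0] = -4 + -3 = -7) = -7 (attained at k = 2)
  C[2][1] = min over k of (A[2][0] + B[0][1] = 9 + 10 = 19, A[2][1] + B[1][1] = 4 + -1 = 3, A[2][2] + B[2][1] = -4 + -2 = -6) = -6 (attained at k = 2)
  C[2][2] = min over k of (A[2][0] + B[0][2] = 9 + 9 = 18, A[2][1] + B[1][2] = 4 + 0 = 4, A[2][2] + B[2][2] = -4 + 4 = 0) = 0 (attained at k = 2)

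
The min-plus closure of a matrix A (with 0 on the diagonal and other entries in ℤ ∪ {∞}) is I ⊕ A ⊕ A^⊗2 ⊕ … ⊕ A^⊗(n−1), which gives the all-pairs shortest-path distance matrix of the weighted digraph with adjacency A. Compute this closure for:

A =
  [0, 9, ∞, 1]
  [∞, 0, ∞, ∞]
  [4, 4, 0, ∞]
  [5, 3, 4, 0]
Closure =
  [0, 4, 5, 1]
  [∞, 0, ∞, ∞]
  [4, 4, 0, 5]
  [5, 3, 4, 0]

This is the Floyd-Warshall all-pairs shortest-path computation. For each intermediate vertex k = 0, 1, …, 3, update dist[i][j] ← min(dist[i][j], dist[i][k] + dist[k][j]). The final matrix gives, for each (i, j), the minimum total weight of any directed path from i to j (possibly empty when i = j).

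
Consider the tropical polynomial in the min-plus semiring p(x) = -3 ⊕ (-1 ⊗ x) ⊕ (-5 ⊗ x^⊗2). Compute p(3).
p(3) = -3

A tropical monomial a ⊗ x^⊗i evaluates to a + i · x. Evaluating each term at x = 3:
  Term 0 contributes -3 + 0 · 3 = -3
  Term 1 contributes -1 + 1 · 3 = 2
  Term 2 contributes -5 + 2 · 3 = 1
p(3) = ⊕ of these = min[-3, 2, 1] = -3.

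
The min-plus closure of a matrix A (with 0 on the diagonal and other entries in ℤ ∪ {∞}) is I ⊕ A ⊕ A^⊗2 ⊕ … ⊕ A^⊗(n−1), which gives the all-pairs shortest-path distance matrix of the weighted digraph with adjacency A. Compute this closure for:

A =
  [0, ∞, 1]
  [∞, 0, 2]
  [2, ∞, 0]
Closure =
  [0, ∞, 1]
  [4, 0, 2]
  [2, ∞, 0]

This is the Floyd-Warshall all-pairs shortest-path computation. For each intermediate vertex k = 0, 1, …, 2, update dist[i][j] ← min(dist[i][j], dist[i][k] + dist[k][j]). The final matrix gives, for each (i, j), the minimum total weight of any directed path from i to j (possibly empty when i = j).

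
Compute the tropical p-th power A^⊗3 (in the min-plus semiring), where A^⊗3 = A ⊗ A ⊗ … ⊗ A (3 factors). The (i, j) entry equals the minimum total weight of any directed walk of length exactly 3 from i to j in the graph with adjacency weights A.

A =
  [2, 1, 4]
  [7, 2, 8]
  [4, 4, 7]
A^⊗3 =
  [6, 5, 8]
  [11, 6, 12]
  [8, 7, 10]

Each entry (A^⊗3)_ij equals the minimum over all length-3 walks i = v_0 → v_1 → … → v_3 = j of Σ_t A[v_t][v_{t+1}]. For example, for (i, j) = (0, 2) we minimise over 9 possible intermediate vertex sequences; the minimum is 8, attained along the walk 0 → 0 → 0 → 2.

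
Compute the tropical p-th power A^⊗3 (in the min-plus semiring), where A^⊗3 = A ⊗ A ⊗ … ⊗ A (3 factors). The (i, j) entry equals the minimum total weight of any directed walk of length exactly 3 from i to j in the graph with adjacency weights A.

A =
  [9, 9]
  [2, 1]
A^⊗3 =
  [12, 11]
  [4, 3]

Each entry (A^⊗3)_ij equals the minimum over all length-3 walks i = v_0 → v_1 → … → v_3 = j of Σ_t A[v_t][v_{t+1}]. For example, for (i, j) = (0, 1) we minimise over 4 possible intermediate vertex sequences; the minimum is 11, attained along the walk 0 → 1 → 1 → 1.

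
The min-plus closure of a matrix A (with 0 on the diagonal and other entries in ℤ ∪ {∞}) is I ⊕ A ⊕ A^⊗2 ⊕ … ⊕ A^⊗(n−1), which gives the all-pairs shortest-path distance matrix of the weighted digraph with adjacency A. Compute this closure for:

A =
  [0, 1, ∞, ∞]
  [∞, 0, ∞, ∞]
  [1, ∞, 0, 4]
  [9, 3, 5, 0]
Closure =
  [0, 1, ∞, ∞]
  [∞, 0, ∞, ∞]
  [1, 2, 0, 4]
  [6, 3, 5, 0]

This is the Floyd-Warshall all-pairs shortest-path computation. For each intermediate vertex k = 0, 1, …, 3, update dist[i][j] ← min(dist[i][j], dist[i][k] + dist[k][j]). The final matrix gives, for each (i, j), the minimum total weight of any directed path from i to j (possibly empty when i = j).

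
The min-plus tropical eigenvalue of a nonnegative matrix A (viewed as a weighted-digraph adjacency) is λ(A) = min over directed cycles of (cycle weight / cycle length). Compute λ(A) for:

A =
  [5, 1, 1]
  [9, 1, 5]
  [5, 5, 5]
λ(A) = 1

Enumerate directed cycles and compute their means (weight / length). Sample:
  cycle 0 → 0: weight = 5, length = 1, mean = 5/1 ≈ 5.000
  cycle 1 → 1: weight = 1, length = 1, mean = 1/1 ≈ 1.000
  cycle 2 → 2: weight = 5, length = 1, mean = 5/1 ≈ 5.000
  cycle 0 → 1 → 0: weight = 10, length = 2, mean = 10/2 ≈ 5.000
  cycle 0 → 2 → 0: weight = 6, length = 2, mean = 6/2 ≈ 3.000
  cycle 1 → 0 → 1: weight = 10, length = 2, mean = 10/2 ≈ 5.000
Minimum mean = 1.000, attained e.g. along the cycle 1 → 1 with weight 1 and length 1. So λ(A) = 1/1 = 1.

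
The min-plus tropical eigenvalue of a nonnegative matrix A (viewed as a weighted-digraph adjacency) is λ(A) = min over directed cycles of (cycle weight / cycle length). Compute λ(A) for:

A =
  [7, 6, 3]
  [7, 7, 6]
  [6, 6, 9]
λ(A) = 9/2

Enumerate directed cycles and compute their means (weight / length). Sample:
  cycle 0 → 0: weight = 7, length = 1, mean = 7/1 ≈ 7.000
  cycle 1 → 1: weight = 7, length = 1, mean = 7/1 ≈ 7.000
  cycle 2 → 2: weight = 9, length = 1, mean = 9/1 ≈ 9.000
  cycle 0 → 1 → 0: weight = 13, length = 2, mean = 13/2 ≈ 6.500
  cycle 0 → 2 → 0: weight = 9, length = 2, mean = 9/2 ≈ 4.500
  cycle 1 → 0 → 1: weight = 13, length = 2, mean = 13/2 ≈ 6.500
Minimum mean = 4.500, attained e.g. along the cycle 0 → 2 → 0 with weight 9 and length 2. So λ(A) = 9/2 = 9/2.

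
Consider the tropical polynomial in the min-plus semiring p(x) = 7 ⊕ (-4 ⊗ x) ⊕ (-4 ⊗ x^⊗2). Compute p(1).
p(1) = -3

A tropical monomial a ⊗ x^⊗i evaluates to a + i · x. Evaluating each term at x = 1:
  Term 0 contributes 7 + 0 · 1 = 7
  Term 1 contributes -4 + 1 · 1 = -3
  Term 2 contributes -4 + 2 · 1 = -2
p(1) = ⊕ of these = min[7, -3, -2] = -3.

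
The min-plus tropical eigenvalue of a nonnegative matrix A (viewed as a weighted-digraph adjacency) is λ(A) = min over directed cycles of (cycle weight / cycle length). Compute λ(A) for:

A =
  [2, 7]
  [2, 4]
λ(A) = 2

Enumerate directed cycles and compute their means (weight / length). Sample:
  cycle 0 → 0: weight = 2, length = 1, mean = 2/1 ≈ 2.000
  cycle 1 → 1: weight = 4, length = 1, mean = 4/1 ≈ 4.000
  cycle 0 → 1 → 0: weight = 9, length = 2, mean = 9/2 ≈ 4.500
  cycle 1 → 0 → 1: weight = 9, length = 2, mean = 9/2 ≈ 4.500
Minimum mean = 2.000, attained e.g. along the cycle 0 → 0 with weight 2 and length 1. So λ(A) = 2/1 = 2.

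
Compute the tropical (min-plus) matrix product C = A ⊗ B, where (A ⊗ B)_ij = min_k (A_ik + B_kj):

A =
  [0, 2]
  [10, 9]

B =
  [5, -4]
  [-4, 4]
A ⊗ B =
  [-2, -4]
  [5, 6]

Apply the min-plus product entry-by-entry:
  C[0][0] = min over k of (A[0][0] + B[0][0] = 0 + 5 = 5, A[0][1] + B[1][0] = 2 + -4 = -2) = -2 (attained at k = 1)
  C[0][1] = min over k of (A[0][0] + B[0][1] = 0 + -4 = -4, A[0][1] + B[1][1] = 2 + 4 = 6) = -4 (attained at k = 0)
  C[1][0] = min over k of (A[1][0] + B[0][0] = 10 + 5 = 15, A[1][1] + B[1][0] = 9 + -4 = 5) = 5 (attained at k = 1)
  C[1][1] = min over k of (A[1][0] + B[0][1] = 10 + -4 = 6, A[1][1] + B[1][1] = 9 + 4 = 13) = 6 (attained at k = 0)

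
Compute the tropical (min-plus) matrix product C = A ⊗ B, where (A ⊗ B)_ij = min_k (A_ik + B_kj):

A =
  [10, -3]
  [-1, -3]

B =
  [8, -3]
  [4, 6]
A ⊗ B =
  [1, 3]
  [1, -4]

Apply the min-plus product entry-by-entry:
  C[0][0] = min over k of (A[0][0] + B[0][0] = 10 + 8 = 18, A[0][1] + B[1][0] = -3 + 4 = 1) = 1 (attained at k = 1)
  C[0][1] = min over k of (A[0][0] + B[0][1] = 10 + -3 = 7, A[0][1] + B[1][1] = -3 + 6 = 3) = 3 (attained at k = 1)
  C[1][0] = min over k of (A[1][0] + B[0][0] = -1 + 8 = 7, A[1][1] + B[1][0] = -3 + 4 = 1) = 1 (attained at k = 1)
  C[1][1] = min over k of (A[1][0] + B[0][1] = -1 + -3 = -4, A[1][1] + B[1][1] = -3 + 6 = 3) = -4 (attained at k = 0)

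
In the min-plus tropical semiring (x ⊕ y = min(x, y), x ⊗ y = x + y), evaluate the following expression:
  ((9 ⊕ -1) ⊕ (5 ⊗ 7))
((9 ⊕ -1) ⊕ (5 ⊗ 7)) = -1

Expand innermost to outermost. Recall ⊕ takes the minimum of its arguments and ⊗ takes their sum. Working out the expression ((9 ⊕ -1) ⊕ (5 ⊗ 7)) gives -1.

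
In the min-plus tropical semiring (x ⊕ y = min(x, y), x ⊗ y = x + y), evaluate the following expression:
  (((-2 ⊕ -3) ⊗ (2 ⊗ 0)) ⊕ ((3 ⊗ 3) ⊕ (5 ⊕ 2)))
(((-2 ⊕ -3) ⊗ (2 ⊗ 0)) ⊕ ((3 ⊗ 3) ⊕ (5 ⊕ 2))) = -1

Expand innermost to outermost. Recall ⊕ takes the minimum of its arguments and ⊗ takes their sum. Working out the expression (((-2 ⊕ -3) ⊗ (2 ⊗ 0)) ⊕ ((3 ⊗ 3) ⊕ (5 ⊕ 2))) gives -1.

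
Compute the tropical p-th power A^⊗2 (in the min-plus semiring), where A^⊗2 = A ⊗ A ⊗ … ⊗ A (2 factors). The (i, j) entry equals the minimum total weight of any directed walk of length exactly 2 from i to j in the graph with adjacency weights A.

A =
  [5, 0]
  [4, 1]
A^⊗2 =
  [4, 1]
  [5, 2]

Each entry (A^⊗2)_ij equals the minimum over all length-2 walks i = v_0 → v_1 → … → v_2 = j of Σ_t A[v_t][v_{t+1}]. For example, for (i, j) = (0, 1) we minimise over 2 possible intermediate vertex sequences; the minimum is 1, attained along the walk 0 → 1 → 1.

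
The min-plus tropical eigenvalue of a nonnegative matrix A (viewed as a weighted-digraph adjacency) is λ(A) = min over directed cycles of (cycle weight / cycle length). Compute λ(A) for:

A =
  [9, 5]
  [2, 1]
λ(A) = 1

Enumerate directed cycles and compute their means (weight / length). Sample:
  cycle 0 → 0: weight = 9, length = 1, mean = 9/1 ≈ 9.000
  cycle 1 → 1: weight = 1, length = 1, mean = 1/1 ≈ 1.000
  cycle 0 → 1 → 0: weight = 7, length = 2, mean = 7/2 ≈ 3.500
  cycle 1 → 0 → 1: weight = 7, length = 2, mean = 7/2 ≈ 3.500
Minimum mean = 1.000, attained e.g. along the cycle 1 → 1 with weight 1 and length 1. So λ(A) = 1/1 = 1.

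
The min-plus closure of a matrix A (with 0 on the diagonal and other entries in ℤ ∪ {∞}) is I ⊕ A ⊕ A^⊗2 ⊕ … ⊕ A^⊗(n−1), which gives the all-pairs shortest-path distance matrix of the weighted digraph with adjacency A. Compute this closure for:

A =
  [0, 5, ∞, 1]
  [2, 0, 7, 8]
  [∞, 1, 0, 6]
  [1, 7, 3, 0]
Closure =
  [0, 5, 4, 1]
  [2, 0, 6, 3]
  [3, 1, 0, 4]
  [1, 4, 3, 0]

This is the Floyd-Warshall all-pairs shortest-path computation. For each intermediate vertex k = 0, 1, …, 3, update dist[i][j] ← min(dist[i][j], dist[i][k] + dist[k][j]). The final matrix gives, for each (i, j), the minimum total weight of any directed path from i to j (possibly empty when i = j).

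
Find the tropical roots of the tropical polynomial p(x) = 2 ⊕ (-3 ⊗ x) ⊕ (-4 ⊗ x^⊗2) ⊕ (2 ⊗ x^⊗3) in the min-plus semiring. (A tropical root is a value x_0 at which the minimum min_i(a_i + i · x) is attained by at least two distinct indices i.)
Roots: {-6, 1, 5}

Each tropical root is a break point of the lower envelope of the lines y = a_i + i · x (there are 4 lines, with slopes 0, 1, ..., 3). Only the lines that attain the minimum somewhere contribute to roots; other lines are dominated. Here the surviving (envelope) indices are i = 3, i = 2, i = 1, i = 0.
Intersections between consecutive envelope lines give the roots: for adjacent envelope indices i < j the intersection is x = (a_i − a_j) / (j − i). Reading off the sorted break points: {-6, 1, 5}.
Verification: at each break x_0, at least two indices attain the minimum of min_i(a_i + i · x_0).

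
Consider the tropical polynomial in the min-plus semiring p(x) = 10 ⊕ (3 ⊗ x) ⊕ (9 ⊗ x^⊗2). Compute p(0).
p(0) = 3

A tropical monomial a ⊗ x^⊗i evaluates to a + i · x. Evaluating each term at x = 0:
  Term 0 contributes 10 + 0 · 0 = 10
  Term 1 contributes 3 + 1 · 0 = 3
  Term 2 contributes 9 + 2 · 0 = 9
p(0) = ⊕ of these = min[10, 3, 9] = 3.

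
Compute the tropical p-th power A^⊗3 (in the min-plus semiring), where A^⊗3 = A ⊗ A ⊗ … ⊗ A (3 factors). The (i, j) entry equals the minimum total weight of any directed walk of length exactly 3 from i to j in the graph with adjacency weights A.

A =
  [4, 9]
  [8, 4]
A^⊗3 =
  [12, 17]
  [16, 12]

Each entry (A^⊗3)_ij equals the minimum over all length-3 walks i = v_0 → v_1 → … → v_3 = j of Σ_t A[v_t][v_{t+1}]. For example, for (i, j) = (0, 1) we minimise over 4 possible intermediate vertex sequences; the minimum is 17, attained along the walk 0 → 0 → 0 → 1.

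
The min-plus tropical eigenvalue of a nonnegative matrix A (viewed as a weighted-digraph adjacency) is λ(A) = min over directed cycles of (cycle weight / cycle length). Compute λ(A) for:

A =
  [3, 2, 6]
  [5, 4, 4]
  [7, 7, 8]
λ(A) = 3

Enumerate directed cycles and compute their means (weight / length). Sample:
  cycle 0 → 0: weight = 3, length = 1, mean = 3/1 ≈ 3.000
  cycle 1 → 1: weight = 4, length = 1, mean = 4/1 ≈ 4.000
  cycle 2 → 2: weight = 8, length = 1, mean = 8/1 ≈ 8.000
  cycle 0 → 1 → 0: weight = 7, length = 2, mean = 7/2 ≈ 3.500
  cycle 0 → 2 → 0: weight = 13, length = 2, mean = 13/2 ≈ 6.500
  cycle 1 → 0 → 1: weight = 7, length = 2, mean = 7/2 ≈ 3.500
Minimum mean = 3.000, attained e.g. along the cycle 0 → 0 with weight 3 and length 1. So λ(A) = 3/1 = 3.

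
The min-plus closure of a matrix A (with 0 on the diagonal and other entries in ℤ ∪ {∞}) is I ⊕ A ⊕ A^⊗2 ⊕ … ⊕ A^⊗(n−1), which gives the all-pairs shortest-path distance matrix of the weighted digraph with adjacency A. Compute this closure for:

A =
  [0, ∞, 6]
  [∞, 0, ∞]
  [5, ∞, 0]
Closure =
  [0, ∞, 6]
  [∞, 0, ∞]
  [5, ∞, 0]

This is the Floyd-Warshall all-pairs shortest-path computation. For each intermediate vertex k = 0, 1, …, 2, update dist[i][j] ← min(dist[i][j], dist[i][k] + dist[k][j]). The final matrix gives, for each (i, j), the minimum total weight of any directed path from i to j (possibly empty when i = j).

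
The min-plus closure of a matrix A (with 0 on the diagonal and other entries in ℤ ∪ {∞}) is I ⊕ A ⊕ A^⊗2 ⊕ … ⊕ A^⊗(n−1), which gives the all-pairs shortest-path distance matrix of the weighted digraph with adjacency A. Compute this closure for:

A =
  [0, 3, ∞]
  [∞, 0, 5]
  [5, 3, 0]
Closure =
  [0, 3, 8]
  [10, 0, 5]
  [5, 3, 0]

This is the Floyd-Warshall all-pairs shortest-path computation. For each intermediate vertex k = 0, 1, …, 2, update dist[i][j] ← min(dist[i][j], dist[i][k] + dist[k][j]). The final matrix gives, for each (i, j), the minimum total weight of any directed path from i to j (possibly empty when i = j).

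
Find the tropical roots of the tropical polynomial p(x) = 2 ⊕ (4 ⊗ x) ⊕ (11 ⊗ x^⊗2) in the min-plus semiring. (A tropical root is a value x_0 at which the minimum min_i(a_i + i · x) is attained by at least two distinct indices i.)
Roots: {-7, -2}

Each tropical root is a break point of the lower envelope of the lines y = a_i + i · x (there are 3 lines, with slopes 0, 1, ..., 2). Only the lines that attain the minimum somewhere contribute to roots; other lines are dominated. Here the surviving (envelope) indices are i = 2, i = 1, i = 0.
Intersections between consecutive envelope lines give the roots: for adjacent envelope indices i < j the intersection is x = (a_i − a_j) / (j − i). Reading off the sorted break points: {-7, -2}.
Verification: at each break x_0, at least two indices attain the minimum of min_i(a_i + i · x_0).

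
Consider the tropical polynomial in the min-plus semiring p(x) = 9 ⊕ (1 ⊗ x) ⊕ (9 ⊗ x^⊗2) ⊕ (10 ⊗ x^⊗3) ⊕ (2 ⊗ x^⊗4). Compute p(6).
p(6) = 7

A tropical monomial a ⊗ x^⊗i evaluates to a + i · x. Evaluating each term at x = 6:
  Term 0 contributes 9 + 0 · 6 = 9
  Term 1 contributes 1 + 1 · 6 = 7
  Term 2 contributes 9 + 2 · 6 = 21
  Term 3 contributes 10 + 3 · 6 = 28
  Term 4 contributes 2 + 4 · 6 = 26
p(6) = ⊕ of these = min[9, 7, 21, 28, 26] = 7.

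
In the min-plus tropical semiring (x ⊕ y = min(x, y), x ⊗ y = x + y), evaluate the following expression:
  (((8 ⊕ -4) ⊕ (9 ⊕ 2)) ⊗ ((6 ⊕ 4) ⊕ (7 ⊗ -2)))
(((8 ⊕ -4) ⊕ (9 ⊕ 2)) ⊗ ((6 ⊕ 4) ⊕ (7 ⊗ -2))) = 0

Expand innermost to outermost. Recall ⊕ takes the minimum of its arguments and ⊗ takes their sum. Working out the expression (((8 ⊕ -4) ⊕ (9 ⊕ 2)) ⊗ ((6 ⊕ 4) ⊕ (7 ⊗ -2))) gives 0.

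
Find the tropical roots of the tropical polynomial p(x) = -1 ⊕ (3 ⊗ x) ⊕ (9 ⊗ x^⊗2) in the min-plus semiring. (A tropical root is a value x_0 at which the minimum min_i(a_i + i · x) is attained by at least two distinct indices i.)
Roots: {-6, -4}

Each tropical root is a break point of the lower envelope of the lines y = a_i + i · x (there are 3 lines, with slopes 0, 1, ..., 2). Only the lines that attain the minimum somewhere contribute to roots; other lines are dominated. Here the surviving (envelope) indices are i = 2, i = 1, i = 0.
Intersections between consecutive envelope lines give the roots: for adjacent envelope indices i < j the intersection is x = (a_i − a_j) / (j − i). Reading off the sorted break points: {-6, -4}.
Verification: at each break x_0, at least two indices attain the minimum of min_i(a_i + i · x_0).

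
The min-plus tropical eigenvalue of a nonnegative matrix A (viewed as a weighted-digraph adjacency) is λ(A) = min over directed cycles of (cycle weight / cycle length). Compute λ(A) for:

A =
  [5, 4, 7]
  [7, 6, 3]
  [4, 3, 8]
λ(A) = 3

Enumerate directed cycles and compute their means (weight / length). Sample:
  cycle 0 → 0: weight = 5, length = 1, mean = 5/1 ≈ 5.000
  cycle 1 → 1: weight = 6, length = 1, mean = 6/1 ≈ 6.000
  cycle 2 → 2: weight = 8, length = 1, mean = 8/1 ≈ 8.000
  cycle 0 → 1 → 0: weight = 11, length = 2, mean = 11/2 ≈ 5.500
  cycle 0 → 2 → 0: weight = 11, length = 2, mean = 11/2 ≈ 5.500
  cycle 1 → 0 → 1: weight = 11, length = 2, mean = 11/2 ≈ 5.500
Minimum mean = 3.000, attained e.g. along the cycle 1 → 2 → 1 with weight 6 and length 2. So λ(A) = 6/2 = 3.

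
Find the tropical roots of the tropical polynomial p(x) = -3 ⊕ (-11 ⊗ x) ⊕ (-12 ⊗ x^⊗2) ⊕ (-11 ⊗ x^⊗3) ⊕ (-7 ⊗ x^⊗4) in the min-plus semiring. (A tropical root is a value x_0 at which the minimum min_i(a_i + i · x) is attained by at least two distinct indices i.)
Roots: {-4, -1, 1, 8}

Each tropical root is a break point of the lower envelope of the lines y = a_i + i · x (there are 5 lines, with slopes 0, 1, ..., 4). Only the lines that attain the minimum somewhere contribute to roots; other lines are dominated. Here the surviving (envelope) indices are i = 4, i = 3, i = 2, i = 1, i = 0.
Intersections between consecutive envelope lines give the roots: for adjacent envelope indices i < j the intersection is x = (a_i − a_j) / (j − i). Reading off the sorted break points: {-4, -1, 1, 8}.
Verification: at each break x_0, at least two indices attain the minimum of min_i(a_i + i · x_0).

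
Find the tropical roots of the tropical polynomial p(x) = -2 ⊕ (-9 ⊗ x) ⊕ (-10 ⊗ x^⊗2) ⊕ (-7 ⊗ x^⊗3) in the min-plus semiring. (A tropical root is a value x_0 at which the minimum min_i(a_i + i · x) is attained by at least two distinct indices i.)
Roots: {-3, 1, 7}

Each tropical root is a break point of the lower envelope of the lines y = a_i + i · x (there are 4 lines, with slopes 0, 1, ..., 3). Only the lines that attain the minimum somewhere contribute to roots; other lines are dominated. Here the surviving (envelope) indices are i = 3, i = 2, i = 1, i = 0.
Intersections between consecutive envelope lines give the roots: for adjacent envelope indices i < j the intersection is x = (a_i − a_j) / (j − i). Reading off the sorted break points: {-3, 1, 7}.
Verification: at each break x_0, at least two indices attain the minimum of min_i(a_i + i · x_0).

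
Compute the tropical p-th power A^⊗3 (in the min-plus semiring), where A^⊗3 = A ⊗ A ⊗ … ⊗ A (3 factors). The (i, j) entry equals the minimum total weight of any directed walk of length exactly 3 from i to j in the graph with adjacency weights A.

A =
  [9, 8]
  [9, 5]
A^⊗3 =
  [22, 18]
  [19, 15]

Each entry (A^⊗3)_ij equals the minimum over all length-3 walks i = v_0 → v_1 → … → v_3 = j of Σ_t A[v_t][v_{t+1}]. For example, for (i, j) = (0, 1) we minimise over 4 possible intermediate vertex sequences; the minimum is 18, attained along the walk 0 → 1 → 1 → 1.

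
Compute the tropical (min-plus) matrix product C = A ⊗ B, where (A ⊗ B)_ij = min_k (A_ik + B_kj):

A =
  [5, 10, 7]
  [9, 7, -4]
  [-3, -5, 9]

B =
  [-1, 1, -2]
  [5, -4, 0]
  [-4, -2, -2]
A ⊗ B =
  [3, 5, 3]
  [-8, -6, -6]
  [-4, -9, -5]

Apply the min-plus product entry-by-entry:
  C[0][0] = min over k of (A[0][0] + B[0][0] = 5 + -1 = 4, A[0][1] + B[1][0] = 10 + 5 = 15, A[0][2] + B[2][0] = 7 + -4 = 3) = 3 (attained at k = 2)
  C[0][1] = min over k of (A[0][0] + B[0][1] = 5 + 1 = 6, A[0][1] + B[1][1] = 10 + -4 = 6, A[0][2] + B[2][1] = 7 + -2 = 5) = 5 (attained at k = 2)
  C[0][2] = min over k of (A[0][0] + B[0][2] = 5 + -2 = 3, A[0][1] + B[1][2] = 10 + 0 = 10, A[0][2] + B[2][2] = 7 + -2 = 5) = 3 (attained at k = 0)
  C[1][0] = min over k of (A[1][0] + B[0][0] = 9 + -1 = 8, A[1][1] + B[1][0] = 7 + 5 = 12, A[1][2] + B[2][0] = -4 + -4 = -8) = -8 (attained at k = 2)
  C[1][1] = min over k of (A[1][0] + B[0][1] = 9 + 1 = 10, A[1][1] + B[1][1] = 7 + -4 = 3, A[1][2] + B[2][1] = -4 + -2 = -6) = -6 (attained at k = 2)
  C[1][2] = min over k of (A[1][0] + B[0][2] = 9 + -2 = 7, A[1][1] + B[1][2] = 7 + 0 = 7, A[1][2] + B[2][2] = -4 + -2 = -6) = -6 (attained at k = 2)
  C[2][0] = min over k of (A[2][0] + B[0][0] = -3 + -1 = -4, A[2][1] + B[1][0] = -5 + 5 = 0, A[2][2] + B[2][0] = 9 + -4 = 5) = -4 (attained at k = 0)
  C[2][1] = min over k of (A[2][0] + B[0][1] = -3 + 1 = -2, A[2][1] + B[1][1] = -5 + -4 = -9, A[2][2] + B[2][1] = 9 + -2 = 7) = -9 (attained at k = 1)
  C[2][2] = min over k of (A[2][0] + B[0][2] = -3 + -2 = -5, A[2][1] + B[1][2] = -5 + 0 = -5, A[2][2] + B[2][2] = 9 + -2 = 7) = -5 (attained at k = 0)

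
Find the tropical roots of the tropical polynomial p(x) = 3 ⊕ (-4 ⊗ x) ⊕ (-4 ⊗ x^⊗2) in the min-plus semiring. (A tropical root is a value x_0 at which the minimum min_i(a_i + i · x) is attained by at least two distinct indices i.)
Roots: {0, 7}

Each tropical root is a break point of the lower envelope of the lines y = a_i + i · x (there are 3 lines, with slopes 0, 1, ..., 2). Only the lines that attain the minimum somewhere contribute to roots; other lines are dominated. Here the surviving (envelope) indices are i = 2, i = 1, i = 0.
Intersections between consecutive envelope lines give the roots: for adjacent envelope indices i < j the intersection is x = (a_i − a_j) / (j − i). Reading off the sorted break points: {0, 7}.
Verification: at each break x_0, at least two indices attain the minimum of min_i(a_i + i · x_0).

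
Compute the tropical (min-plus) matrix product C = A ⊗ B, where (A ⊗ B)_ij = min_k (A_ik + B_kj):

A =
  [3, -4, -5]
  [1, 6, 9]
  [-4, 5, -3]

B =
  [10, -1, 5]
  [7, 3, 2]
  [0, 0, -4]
A ⊗ B =
  [-5, -5, -9]
  [9, 0, 5]
  [-3, -5, -7]

Apply the min-plus product entry-by-entry:
  C[0][0] = min over k of (A[0][0] + B[0][0] = 3 + 10 = 13, A[0][1] + B[1][0] = -4 + 7 = 3, A[0][2] + B[2][0] = -5 + 0 = -5) = -5 (attained at k = 2)
  C[0][1] = min over k of (A[0][0] + B[0][1] = 3 + -1 = 2, A[0][1] + B[1][1] = -4 + 3 = -1, A[0][2] + B[2][1] = -5 + 0 = -5) = -5 (attained at k = 2)
  C[0][2] = min over k of (A[0][0] + B[0][2] = 3 + 5 = 8, A[0][1] + B[1][2] = -4 + 2 = -2, A[0][2] + B[2][2] = -5 + -4 = -9) = -9 (attained at k = 2)
  C[1][0] = min over k of (A[1][0] + B[0][0] = 1 + 10 = 11, A[1][1] + B[1][0] = 6 + 7 = 13, A[1][2] + B[2][0] = 9 + 0 = 9) = 9 (attained at k = 2)
  C[1][1] = min over k of (A[1][0] + B[0][1] = 1 + -1 = 0, A[1][1] + B[1][1] = 6 + 3 = 9, A[1][2] + B[2][1] = 9 + 0 = 9) = 0 (attained at k = 0)
  C[1][2] = min over k of (A[1][0] + B[0][2] = 1 + 5 = 6, A[1][1] + B[1][2] = 6 + 2 = 8, A[1][2] + B[2][2] = 9 + -4 = 5) = 5 (attained at k = 2)
  C[2][0] = min over k of (A[2][0] + B[0][0] = -4 + 10 = 6, A[2][1] + B[1][0] = 5 + 7 = 12, A[2][2] + B[2][0] = -3 + 0 = -3) = -3 (attained at k = 2)
  C[2][1] = min over k of (A[2][0] + B[0][1] = -4 + -1 = -5, A[2][1] + B[1][1] = 5 + 3 = 8, A[2][2] + B[2][1] = -3 + 0 = -3) = -5 (attained at k = 0)
  C[2][2] = min over k of (A[2][0] + B[0][2] = -4 + 5 = 1, A[2][1] + B[1][2] = 5 + 2 = 7, A[2][2] + B[2][2] = -3 + -4 = -7) = -7 (attained at k = 2)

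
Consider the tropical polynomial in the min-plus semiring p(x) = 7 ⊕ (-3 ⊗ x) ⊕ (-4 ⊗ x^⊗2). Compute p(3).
p(3) = 0

A tropical monomial a ⊗ x^⊗i evaluates to a + i · x. Evaluating each term at x = 3:
  Term 0 contributes 7 + 0 · 3 = 7
  Term 1 contributes -3 + 1 · 3 = 0
  Term 2 contributes -4 + 2 · 3 = 2
p(3) = ⊕ of these = min[7, 0, 2] = 0.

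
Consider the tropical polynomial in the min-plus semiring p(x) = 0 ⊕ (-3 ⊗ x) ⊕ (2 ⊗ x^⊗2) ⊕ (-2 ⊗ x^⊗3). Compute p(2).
p(2) = -1

A tropical monomial a ⊗ x^⊗i evaluates to a + i · x. Evaluating each term at x = 2:
  Term 0 contributes 0 + 0 · 2 = 0
  Term 1 contributes -3 + 1 · 2 = -1
  Term 2 contributes 2 + 2 · 2 = 6
  Term 3 contributes -2 + 3 · 2 = 4
p(2) = ⊕ of these = min[0, -1, 6, 4] = -1.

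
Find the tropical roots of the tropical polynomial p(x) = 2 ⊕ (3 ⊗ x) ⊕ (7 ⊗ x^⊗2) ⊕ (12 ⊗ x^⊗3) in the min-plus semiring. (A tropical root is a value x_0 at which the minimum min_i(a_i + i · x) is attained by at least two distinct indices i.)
Roots: {-5, -4, -1}

Each tropical root is a break point of the lower envelope of the lines y = a_i + i · x (there are 4 lines, with slopes 0, 1, ..., 3). Only the lines that attain the minimum somewhere contribute to roots; other lines are dominated. Here the surviving (envelope) indices are i = 3, i = 2, i = 1, i = 0.
Intersections between consecutive envelope lines give the roots: for adjacent envelope indices i < j the intersection is x = (a_i − a_j) / (j − i). Reading off the sorted break points: {-5, -4, -1}.
Verification: at each break x_0, at least two indices attain the minimum of min_i(a_i + i · x_0).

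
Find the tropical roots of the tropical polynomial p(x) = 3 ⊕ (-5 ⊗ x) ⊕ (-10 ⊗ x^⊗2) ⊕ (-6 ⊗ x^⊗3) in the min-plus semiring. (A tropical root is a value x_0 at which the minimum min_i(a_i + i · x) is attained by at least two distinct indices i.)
Roots: {-4, 5, 8}

Each tropical root is a break point of the lower envelope of the lines y = a_i + i · x (there are 4 lines, with slopes 0, 1, ..., 3). Only the lines that attain the minimum somewhere contribute to roots; other lines are dominated. Here the surviving (envelope) indices are i = 3, i = 2, i = 1, i = 0.
Intersections between consecutive envelope lines give the roots: for adjacent envelope indices i < j the intersection is x = (a_i − a_j) / (j − i). Reading off the sorted break points: {-4, 5, 8}.
Verification: at each break x_0, at least two indices attain the minimum of min_i(a_i + i · x_0).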